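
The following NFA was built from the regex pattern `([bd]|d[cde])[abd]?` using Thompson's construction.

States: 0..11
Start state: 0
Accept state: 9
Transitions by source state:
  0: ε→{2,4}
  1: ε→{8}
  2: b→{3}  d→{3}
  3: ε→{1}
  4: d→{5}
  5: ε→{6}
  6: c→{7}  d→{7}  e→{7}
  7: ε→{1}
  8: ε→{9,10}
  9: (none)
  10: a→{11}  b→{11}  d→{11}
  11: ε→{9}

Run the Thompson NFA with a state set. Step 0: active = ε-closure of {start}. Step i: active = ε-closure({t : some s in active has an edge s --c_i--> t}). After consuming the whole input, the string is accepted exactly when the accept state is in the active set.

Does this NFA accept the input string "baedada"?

Answer: REJECT

Derivation:
initial (ε-close {0}): {0,2,4}
'b' @ 1: {1,3,8,9,10}  (accept∈set)
'a' @ 2: {9,11}  (accept∈set)
'e' @ 3: {}  — no active states
rest 'dada' ignored (set empty)
after full input: {}  (accept=9 not in)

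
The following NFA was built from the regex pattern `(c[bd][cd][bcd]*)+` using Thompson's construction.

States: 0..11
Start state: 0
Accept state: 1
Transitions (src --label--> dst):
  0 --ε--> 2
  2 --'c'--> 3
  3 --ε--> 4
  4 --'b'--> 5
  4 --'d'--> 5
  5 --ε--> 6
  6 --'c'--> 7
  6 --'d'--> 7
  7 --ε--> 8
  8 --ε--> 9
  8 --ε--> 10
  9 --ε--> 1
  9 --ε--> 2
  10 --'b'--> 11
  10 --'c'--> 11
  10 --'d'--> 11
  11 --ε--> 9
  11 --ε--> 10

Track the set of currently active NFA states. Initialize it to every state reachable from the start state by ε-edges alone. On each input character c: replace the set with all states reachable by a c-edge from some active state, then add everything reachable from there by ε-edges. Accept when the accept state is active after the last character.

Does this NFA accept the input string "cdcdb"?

S₀ = ε-closure({0}) = {0,2}
'c' @ 1: {3,4}
'd' @ 2: {5,6}
'c' @ 3: {1,2,7,8,9,10}  ✓accept
'd' @ 4: {1,2,9,10,11}  ✓accept
'b' @ 5: {1,2,9,10,11}  ✓accept
end set {1,2,9,10,11} — state 1 in

Answer: ACCEPT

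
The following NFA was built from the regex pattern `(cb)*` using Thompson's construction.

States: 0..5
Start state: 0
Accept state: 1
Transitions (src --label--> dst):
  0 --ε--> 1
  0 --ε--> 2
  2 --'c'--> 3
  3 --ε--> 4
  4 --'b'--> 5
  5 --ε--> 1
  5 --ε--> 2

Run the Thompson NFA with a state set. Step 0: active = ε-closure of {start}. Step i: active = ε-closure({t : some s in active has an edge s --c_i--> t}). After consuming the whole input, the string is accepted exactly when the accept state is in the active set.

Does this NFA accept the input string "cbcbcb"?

Answer: ACCEPT

Trace:
initial (ε-close {0}): {0,1,2}
'c' @ 1: {3,4}
'b' @ 2: {1,2,5}  (accept∈set)
'c' @ 3: {3,4}
'b' @ 4: {1,2,5}  (accept∈set)
'c' @ 5: {3,4}
'b' @ 6: {1,2,5}  (accept∈set)
end set {1,2,5} — state 1 in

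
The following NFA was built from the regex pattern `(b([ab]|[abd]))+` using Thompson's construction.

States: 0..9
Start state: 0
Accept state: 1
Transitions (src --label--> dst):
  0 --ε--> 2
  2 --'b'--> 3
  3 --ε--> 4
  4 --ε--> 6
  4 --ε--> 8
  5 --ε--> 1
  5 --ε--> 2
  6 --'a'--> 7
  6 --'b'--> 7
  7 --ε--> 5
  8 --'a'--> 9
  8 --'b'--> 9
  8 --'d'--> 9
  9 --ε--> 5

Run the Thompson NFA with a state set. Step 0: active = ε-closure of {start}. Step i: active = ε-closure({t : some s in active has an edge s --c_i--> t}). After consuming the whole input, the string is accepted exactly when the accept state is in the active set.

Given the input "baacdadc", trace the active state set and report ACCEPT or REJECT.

Answer: REJECT

Trace:
S₀ = ε-closure({0}) = {0,2}
'b' @ 1: {3,4,6,8}
'a' @ 2: {1,2,5,7,9}  (accept∈set)
'a' @ 3: {}  — state set empty
rest 'cdadc' ignored (set empty)
end set {} — state 1 not in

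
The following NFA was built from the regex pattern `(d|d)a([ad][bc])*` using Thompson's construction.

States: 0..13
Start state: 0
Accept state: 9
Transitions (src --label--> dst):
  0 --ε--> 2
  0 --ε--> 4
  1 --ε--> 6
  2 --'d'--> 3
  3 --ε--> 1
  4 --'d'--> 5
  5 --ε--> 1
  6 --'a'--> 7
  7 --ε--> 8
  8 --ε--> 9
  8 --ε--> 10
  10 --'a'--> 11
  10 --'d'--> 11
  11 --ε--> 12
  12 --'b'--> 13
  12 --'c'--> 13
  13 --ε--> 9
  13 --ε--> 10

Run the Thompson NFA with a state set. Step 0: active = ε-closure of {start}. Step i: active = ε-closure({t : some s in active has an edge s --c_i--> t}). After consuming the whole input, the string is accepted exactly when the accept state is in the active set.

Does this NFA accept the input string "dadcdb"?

S₀ = ε-closure({0}) = {0,2,4}
'd' @ 1: {1,3,5,6}
'a' @ 2: {7,8,9,10}  (accept∈set)
'd' @ 3: {11,12}
'c' @ 4: {9,10,13}  (accept∈set)
'd' @ 5: {11,12}
'b' @ 6: {9,10,13}  (accept∈set)
final: {9,10,13}; accept 9 in set

Answer: ACCEPT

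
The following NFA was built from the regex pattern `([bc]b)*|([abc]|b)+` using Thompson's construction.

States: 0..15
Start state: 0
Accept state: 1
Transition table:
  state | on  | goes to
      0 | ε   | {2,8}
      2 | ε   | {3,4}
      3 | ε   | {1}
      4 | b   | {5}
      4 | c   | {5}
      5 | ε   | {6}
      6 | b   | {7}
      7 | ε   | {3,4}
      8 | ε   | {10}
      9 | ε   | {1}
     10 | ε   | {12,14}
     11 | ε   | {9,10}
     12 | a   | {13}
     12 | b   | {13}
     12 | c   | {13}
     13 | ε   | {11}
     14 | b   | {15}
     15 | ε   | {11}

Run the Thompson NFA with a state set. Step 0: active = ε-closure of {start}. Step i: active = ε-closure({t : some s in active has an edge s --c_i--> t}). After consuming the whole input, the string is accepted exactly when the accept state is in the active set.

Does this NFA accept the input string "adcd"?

initial (ε-close {0}): {0,1,2,3,4,8,10,12,14}
'a' @ 1: {1,9,10,11,12,13,14}  ✓accept
'd' @ 2: {}  — dead — no transitions
rest 'cd' ignored (set empty)
final: {}; accept 1 not in set

Answer: REJECT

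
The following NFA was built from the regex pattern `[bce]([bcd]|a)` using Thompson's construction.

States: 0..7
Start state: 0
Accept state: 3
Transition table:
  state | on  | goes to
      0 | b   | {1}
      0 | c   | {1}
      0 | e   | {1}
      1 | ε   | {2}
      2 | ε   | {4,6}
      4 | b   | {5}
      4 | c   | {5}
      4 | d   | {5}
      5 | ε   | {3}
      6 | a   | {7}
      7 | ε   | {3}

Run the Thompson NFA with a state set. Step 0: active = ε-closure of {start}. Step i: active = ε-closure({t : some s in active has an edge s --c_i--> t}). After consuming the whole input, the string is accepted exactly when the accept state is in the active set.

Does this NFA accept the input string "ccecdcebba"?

Answer: REJECT

Trace:
initial (ε-close {0}): {0}
'c' @ 1: {1,2,4,6}
'c' @ 2: {3,5}  (accept∈set)
'e' @ 3: {}  — dead — no transitions
rest 'cdcebba' ignored (set empty)
after full input: {}  (accept=3 not in)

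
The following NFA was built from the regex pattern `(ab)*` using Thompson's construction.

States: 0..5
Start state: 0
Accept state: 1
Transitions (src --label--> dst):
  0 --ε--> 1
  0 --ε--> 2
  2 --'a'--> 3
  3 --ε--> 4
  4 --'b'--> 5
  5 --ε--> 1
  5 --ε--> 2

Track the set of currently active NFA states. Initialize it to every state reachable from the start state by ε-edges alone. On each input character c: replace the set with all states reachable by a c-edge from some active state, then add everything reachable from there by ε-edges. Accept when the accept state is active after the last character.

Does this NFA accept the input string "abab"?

S₀ = ε-closure({0}) = {0,1,2}
'a' @ 1: {3,4}
'b' @ 2: {1,2,5}  ✓accept
'a' @ 3: {3,4}
'b' @ 4: {1,2,5}  ✓accept
final: {1,2,5}; accept 1 in set

Answer: ACCEPT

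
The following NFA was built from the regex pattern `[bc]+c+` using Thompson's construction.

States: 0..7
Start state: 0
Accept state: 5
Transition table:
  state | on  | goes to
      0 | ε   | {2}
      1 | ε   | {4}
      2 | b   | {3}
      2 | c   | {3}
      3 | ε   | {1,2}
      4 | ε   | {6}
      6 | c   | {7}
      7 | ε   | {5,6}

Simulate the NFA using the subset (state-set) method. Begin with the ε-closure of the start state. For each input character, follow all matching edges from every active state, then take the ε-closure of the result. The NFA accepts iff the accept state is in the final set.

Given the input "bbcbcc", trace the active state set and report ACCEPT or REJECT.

start: ε-closure({0}) = {0,2}
'b' @ 1: {1,2,3,4,6}
'b' @ 2: {1,2,3,4,6}
'c' @ 3: {1,2,3,4,5,6,7}  (accept∈set)
'b' @ 4: {1,2,3,4,6}
'c' @ 5: {1,2,3,4,5,6,7}  (accept∈set)
'c' @ 6: {1,2,3,4,5,6,7}  (accept∈set)
final: {1,2,3,4,5,6,7}; accept 5 in set

Answer: ACCEPT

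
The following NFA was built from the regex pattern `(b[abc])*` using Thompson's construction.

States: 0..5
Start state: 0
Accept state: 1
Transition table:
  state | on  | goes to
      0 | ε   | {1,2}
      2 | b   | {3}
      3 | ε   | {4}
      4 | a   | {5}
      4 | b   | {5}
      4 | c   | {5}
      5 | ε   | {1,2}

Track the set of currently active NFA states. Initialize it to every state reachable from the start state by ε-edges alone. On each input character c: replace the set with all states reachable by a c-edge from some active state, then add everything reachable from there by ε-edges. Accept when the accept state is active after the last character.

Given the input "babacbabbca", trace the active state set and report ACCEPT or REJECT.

S₀ = ε-closure({0}) = {0,1,2}
'b' @ 1: {3,4}
'a' @ 2: {1,2,5}  (accept∈set)
'b' @ 3: {3,4}
'a' @ 4: {1,2,5}  (accept∈set)
'c' @ 5: {}  — state set empty
rest 'babbca' ignored (set empty)
after full input: {}  (accept=1 not in)

Answer: REJECT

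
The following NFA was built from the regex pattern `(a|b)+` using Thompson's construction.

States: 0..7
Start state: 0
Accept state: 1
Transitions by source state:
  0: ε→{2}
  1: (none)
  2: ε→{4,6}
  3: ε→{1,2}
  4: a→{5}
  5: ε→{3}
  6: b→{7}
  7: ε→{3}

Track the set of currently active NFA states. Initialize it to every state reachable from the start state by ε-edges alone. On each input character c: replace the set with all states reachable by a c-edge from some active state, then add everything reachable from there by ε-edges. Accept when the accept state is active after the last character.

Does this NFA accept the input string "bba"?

start: ε-closure({0}) = {0,2,4,6}
'b' @ 1: {1,2,3,4,6,7}  ✓accept
'b' @ 2: {1,2,3,4,6,7}  ✓accept
'a' @ 3: {1,2,3,4,5,6}  ✓accept
final: {1,2,3,4,5,6}; accept 1 in set

Answer: ACCEPT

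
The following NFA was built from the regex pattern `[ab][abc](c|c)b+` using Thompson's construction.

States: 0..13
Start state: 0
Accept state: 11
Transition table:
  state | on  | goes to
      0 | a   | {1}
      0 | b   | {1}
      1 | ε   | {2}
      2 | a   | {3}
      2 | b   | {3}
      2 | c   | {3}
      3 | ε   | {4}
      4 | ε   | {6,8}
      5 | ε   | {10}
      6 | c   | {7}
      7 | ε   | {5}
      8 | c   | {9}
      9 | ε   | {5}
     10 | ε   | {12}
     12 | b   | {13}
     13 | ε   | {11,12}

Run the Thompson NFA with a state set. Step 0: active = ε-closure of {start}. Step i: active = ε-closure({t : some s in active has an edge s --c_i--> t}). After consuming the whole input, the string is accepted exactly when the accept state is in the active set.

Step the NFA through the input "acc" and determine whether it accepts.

initial (ε-close {0}): {0}
'a' @ 1: {1,2}
'c' @ 2: {3,4,6,8}
'c' @ 3: {5,7,9,10,12}
after full input: {5,7,9,10,12}  (accept=11 not in)

Answer: REJECT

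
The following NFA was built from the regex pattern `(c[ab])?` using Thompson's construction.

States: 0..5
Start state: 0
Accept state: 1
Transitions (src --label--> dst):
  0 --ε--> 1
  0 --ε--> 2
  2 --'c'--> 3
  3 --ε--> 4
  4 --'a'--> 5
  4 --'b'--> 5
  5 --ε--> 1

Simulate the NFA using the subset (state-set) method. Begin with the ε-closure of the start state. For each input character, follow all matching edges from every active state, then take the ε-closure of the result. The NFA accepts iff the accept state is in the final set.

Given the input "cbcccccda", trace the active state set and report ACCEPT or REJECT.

Answer: REJECT

Trace:
S₀ = ε-closure({0}) = {0,1,2}
'c' @ 1: {3,4}
'b' @ 2: {1,5}  (accept∈set)
'c' @ 3: {}  — state set empty
rest 'ccccda' ignored (set empty)
end set {} — state 1 not in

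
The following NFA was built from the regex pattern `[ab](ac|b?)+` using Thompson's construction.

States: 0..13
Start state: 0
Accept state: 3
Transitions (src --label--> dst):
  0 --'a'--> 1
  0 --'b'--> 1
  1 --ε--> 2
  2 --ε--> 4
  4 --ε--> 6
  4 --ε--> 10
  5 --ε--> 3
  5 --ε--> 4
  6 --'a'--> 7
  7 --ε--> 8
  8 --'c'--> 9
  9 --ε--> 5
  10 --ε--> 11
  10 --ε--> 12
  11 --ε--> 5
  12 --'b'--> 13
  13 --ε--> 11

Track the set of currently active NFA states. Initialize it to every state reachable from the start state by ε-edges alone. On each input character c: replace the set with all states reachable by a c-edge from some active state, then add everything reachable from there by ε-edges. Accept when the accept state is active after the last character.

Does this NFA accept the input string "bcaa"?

Answer: REJECT

Trace:
initial (ε-close {0}): {0}
'b' @ 1: {1,2,3,4,5,6,10,11,12}  [accepting]
'c' @ 2: {}  — dead — no transitions
rest 'aa' ignored (set empty)
final: {}; accept 3 not in set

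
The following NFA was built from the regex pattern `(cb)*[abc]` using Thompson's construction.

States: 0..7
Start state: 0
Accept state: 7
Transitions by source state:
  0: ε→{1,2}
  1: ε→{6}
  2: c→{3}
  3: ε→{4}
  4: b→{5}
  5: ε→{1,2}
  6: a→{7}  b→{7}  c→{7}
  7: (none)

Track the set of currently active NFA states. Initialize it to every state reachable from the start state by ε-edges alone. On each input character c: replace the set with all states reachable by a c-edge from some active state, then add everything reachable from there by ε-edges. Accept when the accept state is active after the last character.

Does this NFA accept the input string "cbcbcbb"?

start: ε-closure({0}) = {0,1,2,6}
'c' @ 1: {3,4,7}  ✓accept
'b' @ 2: {1,2,5,6}
'c' @ 3: {3,4,7}  ✓accept
'b' @ 4: {1,2,5,6}
'c' @ 5: {3,4,7}  ✓accept
'b' @ 6: {1,2,5,6}
'b' @ 7: {7}  ✓accept
after full input: {7}  (accept=7 in)

Answer: ACCEPT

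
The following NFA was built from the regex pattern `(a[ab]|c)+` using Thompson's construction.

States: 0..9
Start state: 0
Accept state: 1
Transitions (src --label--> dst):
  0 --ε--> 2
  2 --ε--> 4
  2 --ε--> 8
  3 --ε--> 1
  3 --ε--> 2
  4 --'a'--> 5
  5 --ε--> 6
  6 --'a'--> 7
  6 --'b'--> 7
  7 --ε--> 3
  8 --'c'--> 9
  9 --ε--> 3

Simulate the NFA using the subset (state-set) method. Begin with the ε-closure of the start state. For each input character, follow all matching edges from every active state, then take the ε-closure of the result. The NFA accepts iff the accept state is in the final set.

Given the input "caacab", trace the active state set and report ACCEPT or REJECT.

Answer: ACCEPT

Trace:
initial (ε-close {0}): {0,2,4,8}
'c' @ 1: {1,2,3,4,8,9}  (accept∈set)
'a' @ 2: {5,6}
'a' @ 3: {1,2,3,4,7,8}  (accept∈set)
'c' @ 4: {1,2,3,4,8,9}  (accept∈set)
'a' @ 5: {5,6}
'b' @ 6: {1,2,3,4,7,8}  (accept∈set)
final: {1,2,3,4,7,8}; accept 1 in set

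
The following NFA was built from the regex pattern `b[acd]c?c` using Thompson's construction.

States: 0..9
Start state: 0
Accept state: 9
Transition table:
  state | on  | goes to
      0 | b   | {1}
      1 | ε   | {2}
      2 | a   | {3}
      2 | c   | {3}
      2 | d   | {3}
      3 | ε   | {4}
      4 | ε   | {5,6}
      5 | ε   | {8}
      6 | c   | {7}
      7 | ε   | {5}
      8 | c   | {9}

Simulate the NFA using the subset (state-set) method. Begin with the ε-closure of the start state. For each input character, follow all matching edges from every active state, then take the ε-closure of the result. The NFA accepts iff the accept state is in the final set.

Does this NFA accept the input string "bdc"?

initial (ε-close {0}): {0}
'b' @ 1: {1,2}
'd' @ 2: {3,4,5,6,8}
'c' @ 3: {5,7,8,9}  [accepting]
end set {5,7,8,9} — state 9 in

Answer: ACCEPT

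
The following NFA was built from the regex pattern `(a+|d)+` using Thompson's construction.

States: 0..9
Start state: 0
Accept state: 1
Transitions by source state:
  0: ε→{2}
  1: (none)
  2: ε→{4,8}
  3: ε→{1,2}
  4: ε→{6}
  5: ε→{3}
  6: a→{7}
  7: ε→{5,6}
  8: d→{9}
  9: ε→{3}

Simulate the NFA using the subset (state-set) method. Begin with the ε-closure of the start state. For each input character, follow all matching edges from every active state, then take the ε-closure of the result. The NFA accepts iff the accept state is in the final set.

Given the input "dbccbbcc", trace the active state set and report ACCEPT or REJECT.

Answer: REJECT

Derivation:
S₀ = ε-closure({0}) = {0,2,4,6,8}
'd' @ 1: {1,2,3,4,6,8,9}  [accepting]
'b' @ 2: {}  — dead — no transitions
rest 'ccbbcc' ignored (set empty)
after full input: {}  (accept=1 not in)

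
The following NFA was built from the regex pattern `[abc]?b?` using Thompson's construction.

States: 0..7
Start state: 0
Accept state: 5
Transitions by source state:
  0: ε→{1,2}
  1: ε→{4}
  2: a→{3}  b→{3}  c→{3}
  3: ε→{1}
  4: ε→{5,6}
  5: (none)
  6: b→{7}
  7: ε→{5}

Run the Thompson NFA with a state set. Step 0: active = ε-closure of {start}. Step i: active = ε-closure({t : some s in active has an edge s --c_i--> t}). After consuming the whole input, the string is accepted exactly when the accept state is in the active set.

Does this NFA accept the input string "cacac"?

start: ε-closure({0}) = {0,1,2,4,5,6}
'c' @ 1: {1,3,4,5,6}  ✓accept
'a' @ 2: {}  — state set empty
rest 'cac' ignored (set empty)
end set {} — state 5 not in

Answer: REJECT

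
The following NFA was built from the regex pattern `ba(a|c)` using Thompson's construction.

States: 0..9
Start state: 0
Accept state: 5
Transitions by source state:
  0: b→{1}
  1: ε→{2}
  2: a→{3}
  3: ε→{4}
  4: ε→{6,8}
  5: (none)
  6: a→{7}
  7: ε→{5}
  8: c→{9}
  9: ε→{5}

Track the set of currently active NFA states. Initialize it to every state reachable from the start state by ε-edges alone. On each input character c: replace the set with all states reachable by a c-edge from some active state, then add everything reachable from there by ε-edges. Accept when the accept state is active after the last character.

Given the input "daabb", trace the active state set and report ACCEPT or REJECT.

Answer: REJECT

Steps:
initial (ε-close {0}): {0}
'd' @ 1: {}  — dead — no transitions
rest 'aabb' ignored (set empty)
end set {} — state 5 not in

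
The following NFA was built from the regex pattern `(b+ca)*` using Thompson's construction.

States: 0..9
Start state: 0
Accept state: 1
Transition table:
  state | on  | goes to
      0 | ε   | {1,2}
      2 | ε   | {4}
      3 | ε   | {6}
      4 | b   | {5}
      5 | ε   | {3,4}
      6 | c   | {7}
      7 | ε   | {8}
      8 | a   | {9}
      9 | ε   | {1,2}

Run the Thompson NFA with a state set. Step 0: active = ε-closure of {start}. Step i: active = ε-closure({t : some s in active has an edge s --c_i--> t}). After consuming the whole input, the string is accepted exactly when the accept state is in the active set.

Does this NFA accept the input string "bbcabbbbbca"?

Answer: ACCEPT

Derivation:
S₀ = ε-closure({0}) = {0,1,2,4}
'b' @ 1: {3,4,5,6}
'b' @ 2: {3,4,5,6}
'c' @ 3: {7,8}
'a' @ 4: {1,2,4,9}  ✓accept
'b' @ 5: {3,4,5,6}
'b' @ 6: {3,4,5,6}
'b' @ 7: {3,4,5,6}
'b' @ 8: {3,4,5,6}
'b' @ 9: {3,4,5,6}
'c' @ 10: {7,8}
'a' @ 11: {1,2,4,9}  ✓accept
end set {1,2,4,9} — state 1 in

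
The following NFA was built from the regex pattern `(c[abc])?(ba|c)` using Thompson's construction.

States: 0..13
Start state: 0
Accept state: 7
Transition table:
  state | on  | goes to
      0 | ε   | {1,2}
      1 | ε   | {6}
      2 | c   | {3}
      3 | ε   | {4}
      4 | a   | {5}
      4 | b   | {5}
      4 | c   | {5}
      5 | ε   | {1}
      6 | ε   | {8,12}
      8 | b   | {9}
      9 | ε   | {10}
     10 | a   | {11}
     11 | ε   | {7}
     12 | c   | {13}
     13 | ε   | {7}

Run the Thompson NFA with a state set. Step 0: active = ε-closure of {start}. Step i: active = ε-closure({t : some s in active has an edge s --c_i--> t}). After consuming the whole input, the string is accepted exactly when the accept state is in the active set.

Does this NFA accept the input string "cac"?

Answer: ACCEPT

Derivation:
initial (ε-close {0}): {0,1,2,6,8,12}
'c' @ 1: {3,4,7,13}  [accepting]
'a' @ 2: {1,5,6,8,12}
'c' @ 3: {7,13}  [accepting]
end set {7,13} — state 7 in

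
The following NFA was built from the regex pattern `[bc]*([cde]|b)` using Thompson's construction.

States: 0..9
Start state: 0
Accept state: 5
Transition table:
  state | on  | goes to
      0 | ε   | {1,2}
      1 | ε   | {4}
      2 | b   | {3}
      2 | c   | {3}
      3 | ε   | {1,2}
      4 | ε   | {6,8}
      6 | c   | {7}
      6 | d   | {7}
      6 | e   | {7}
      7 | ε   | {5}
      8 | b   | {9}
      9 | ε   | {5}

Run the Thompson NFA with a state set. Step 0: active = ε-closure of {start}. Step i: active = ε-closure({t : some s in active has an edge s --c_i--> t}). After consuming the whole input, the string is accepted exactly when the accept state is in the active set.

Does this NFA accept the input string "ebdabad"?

Answer: REJECT

Trace:
initial (ε-close {0}): {0,1,2,4,6,8}
'e' @ 1: {5,7}  [accepting]
'b' @ 2: {}  — dead — no transitions
rest 'dabad' ignored (set empty)
final: {}; accept 5 not in set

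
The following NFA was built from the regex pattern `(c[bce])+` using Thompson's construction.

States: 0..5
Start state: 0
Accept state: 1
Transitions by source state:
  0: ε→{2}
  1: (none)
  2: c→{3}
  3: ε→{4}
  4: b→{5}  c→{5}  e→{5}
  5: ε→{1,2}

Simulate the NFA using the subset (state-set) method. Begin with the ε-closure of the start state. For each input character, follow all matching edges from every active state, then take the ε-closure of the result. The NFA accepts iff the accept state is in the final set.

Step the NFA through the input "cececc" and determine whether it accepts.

S₀ = ε-closure({0}) = {0,2}
'c' @ 1: {3,4}
'e' @ 2: {1,2,5}  ✓accept
'c' @ 3: {3,4}
'e' @ 4: {1,2,5}  ✓accept
'c' @ 5: {3,4}
'c' @ 6: {1,2,5}  ✓accept
after full input: {1,2,5}  (accept=1 in)

Answer: ACCEPT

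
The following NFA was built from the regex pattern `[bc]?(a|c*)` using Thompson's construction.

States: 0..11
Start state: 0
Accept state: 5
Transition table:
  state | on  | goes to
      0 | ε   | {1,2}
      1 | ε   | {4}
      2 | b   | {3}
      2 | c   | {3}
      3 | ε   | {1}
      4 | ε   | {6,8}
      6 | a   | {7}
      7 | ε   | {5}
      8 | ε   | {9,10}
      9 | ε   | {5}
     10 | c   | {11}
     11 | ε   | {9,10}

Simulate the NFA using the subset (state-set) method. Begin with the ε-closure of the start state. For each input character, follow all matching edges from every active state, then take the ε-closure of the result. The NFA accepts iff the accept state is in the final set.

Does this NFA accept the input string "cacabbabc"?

Answer: REJECT

Trace:
S₀ = ε-closure({0}) = {0,1,2,4,5,6,8,9,10}
'c' @ 1: {1,3,4,5,6,8,9,10,11}  (accept∈set)
'a' @ 2: {5,7}  (accept∈set)
'c' @ 3: {}  — state set empty
rest 'abbabc' ignored (set empty)
end set {} — state 5 not in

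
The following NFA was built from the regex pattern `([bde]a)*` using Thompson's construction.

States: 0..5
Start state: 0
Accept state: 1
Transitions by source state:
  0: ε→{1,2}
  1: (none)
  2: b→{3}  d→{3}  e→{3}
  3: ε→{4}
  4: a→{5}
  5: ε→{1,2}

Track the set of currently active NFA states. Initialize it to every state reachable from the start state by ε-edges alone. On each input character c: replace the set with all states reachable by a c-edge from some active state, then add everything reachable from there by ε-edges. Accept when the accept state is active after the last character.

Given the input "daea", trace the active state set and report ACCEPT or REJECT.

Answer: ACCEPT

Trace:
start: ε-closure({0}) = {0,1,2}
'd' @ 1: {3,4}
'a' @ 2: {1,2,5}  (accept∈set)
'e' @ 3: {3,4}
'a' @ 4: {1,2,5}  (accept∈set)
end set {1,2,5} — state 1 in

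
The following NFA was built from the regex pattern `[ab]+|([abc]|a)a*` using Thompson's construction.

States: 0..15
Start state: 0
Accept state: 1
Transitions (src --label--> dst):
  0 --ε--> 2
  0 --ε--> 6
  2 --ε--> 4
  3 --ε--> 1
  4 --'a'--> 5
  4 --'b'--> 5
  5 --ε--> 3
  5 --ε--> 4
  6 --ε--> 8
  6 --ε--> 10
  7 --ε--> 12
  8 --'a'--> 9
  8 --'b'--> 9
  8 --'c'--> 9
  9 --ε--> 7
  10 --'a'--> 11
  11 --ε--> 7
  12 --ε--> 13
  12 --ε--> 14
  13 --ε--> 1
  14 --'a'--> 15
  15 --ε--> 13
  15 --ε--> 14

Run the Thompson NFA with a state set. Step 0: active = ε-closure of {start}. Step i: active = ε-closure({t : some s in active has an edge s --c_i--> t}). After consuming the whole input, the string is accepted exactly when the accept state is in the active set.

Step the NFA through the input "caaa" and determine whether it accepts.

S₀ = ε-closure({0}) = {0,2,4,6,8,10}
'c' @ 1: {1,7,9,12,13,14}  ✓accept
'a' @ 2: {1,13,14,15}  ✓accept
'a' @ 3: {1,13,14,15}  ✓accept
'a' @ 4: {1,13,14,15}  ✓accept
after full input: {1,13,14,15}  (accept=1 in)

Answer: ACCEPT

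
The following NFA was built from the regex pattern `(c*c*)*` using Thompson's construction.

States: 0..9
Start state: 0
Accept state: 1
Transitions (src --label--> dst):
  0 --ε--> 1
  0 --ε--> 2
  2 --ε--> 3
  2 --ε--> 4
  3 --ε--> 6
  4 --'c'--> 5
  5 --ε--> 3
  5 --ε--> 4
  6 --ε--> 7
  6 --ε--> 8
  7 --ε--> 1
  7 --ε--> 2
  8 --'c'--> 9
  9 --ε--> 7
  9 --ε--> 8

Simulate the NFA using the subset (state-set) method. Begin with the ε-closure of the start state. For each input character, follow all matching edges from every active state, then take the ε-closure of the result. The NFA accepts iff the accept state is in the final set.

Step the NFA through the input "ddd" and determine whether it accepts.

S₀ = ε-closure({0}) = {0,1,2,3,4,6,7,8}
'd' @ 1: {}  — no active states
rest 'dd' ignored (set empty)
end set {} — state 1 not in

Answer: REJECT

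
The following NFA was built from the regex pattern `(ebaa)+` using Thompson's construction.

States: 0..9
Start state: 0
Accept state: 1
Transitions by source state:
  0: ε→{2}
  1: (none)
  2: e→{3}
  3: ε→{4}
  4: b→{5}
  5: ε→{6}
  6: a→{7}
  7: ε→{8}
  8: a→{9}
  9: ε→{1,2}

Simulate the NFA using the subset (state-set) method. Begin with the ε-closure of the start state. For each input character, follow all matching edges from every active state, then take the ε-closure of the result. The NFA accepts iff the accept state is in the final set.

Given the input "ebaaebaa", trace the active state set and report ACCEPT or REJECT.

Answer: ACCEPT

Steps:
S₀ = ε-closure({0}) = {0,2}
'e' @ 1: {3,4}
'b' @ 2: {5,6}
'a' @ 3: {7,8}
'a' @ 4: {1,2,9}  ✓accept
'e' @ 5: {3,4}
'b' @ 6: {5,6}
'a' @ 7: {7,8}
'a' @ 8: {1,2,9}  ✓accept
end set {1,2,9} — state 1 in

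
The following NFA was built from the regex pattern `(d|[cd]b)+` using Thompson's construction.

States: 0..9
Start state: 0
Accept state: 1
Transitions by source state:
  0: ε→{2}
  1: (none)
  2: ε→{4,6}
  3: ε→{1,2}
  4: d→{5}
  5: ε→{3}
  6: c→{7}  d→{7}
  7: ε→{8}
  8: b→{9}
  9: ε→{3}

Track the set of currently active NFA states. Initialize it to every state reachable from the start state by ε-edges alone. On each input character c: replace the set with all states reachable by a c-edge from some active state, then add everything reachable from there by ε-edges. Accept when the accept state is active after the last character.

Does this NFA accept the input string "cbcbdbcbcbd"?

S₀ = ε-closure({0}) = {0,2,4,6}
'c' @ 1: {7,8}
'b' @ 2: {1,2,3,4,6,9}  (accept∈set)
'c' @ 3: {7,8}
'b' @ 4: {1,2,3,4,6,9}  (accept∈set)
'd' @ 5: {1,2,3,4,5,6,7,8}  (accept∈set)
'b' @ 6: {1,2,3,4,6,9}  (accept∈set)
'c' @ 7: {7,8}
'b' @ 8: {1,2,3,4,6,9}  (accept∈set)
'c' @ 9: {7,8}
'b' @ 10: {1,2,3,4,6,9}  (accept∈set)
'd' @ 11: {1,2,3,4,5,6,7,8}  (accept∈set)
end set {1,2,3,4,5,6,7,8} — state 1 in

Answer: ACCEPT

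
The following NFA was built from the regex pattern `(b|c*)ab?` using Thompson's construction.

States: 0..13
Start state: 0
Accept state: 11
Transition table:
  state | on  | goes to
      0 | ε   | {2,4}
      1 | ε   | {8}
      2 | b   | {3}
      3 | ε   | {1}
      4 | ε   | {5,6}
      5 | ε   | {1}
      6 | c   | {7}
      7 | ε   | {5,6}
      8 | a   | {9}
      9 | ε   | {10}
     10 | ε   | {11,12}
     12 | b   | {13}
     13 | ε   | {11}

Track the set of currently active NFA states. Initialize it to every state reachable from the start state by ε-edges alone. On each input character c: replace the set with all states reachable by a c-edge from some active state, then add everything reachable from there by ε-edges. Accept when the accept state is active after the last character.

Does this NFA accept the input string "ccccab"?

Answer: ACCEPT

Trace:
start: ε-closure({0}) = {0,1,2,4,5,6,8}
'c' @ 1: {1,5,6,7,8}
'c' @ 2: {1,5,6,7,8}
'c' @ 3: {1,5,6,7,8}
'c' @ 4: {1,5,6,7,8}
'a' @ 5: {9,10,11,12}  (accept∈set)
'b' @ 6: {11,13}  (accept∈set)
end set {11,13} — state 11 in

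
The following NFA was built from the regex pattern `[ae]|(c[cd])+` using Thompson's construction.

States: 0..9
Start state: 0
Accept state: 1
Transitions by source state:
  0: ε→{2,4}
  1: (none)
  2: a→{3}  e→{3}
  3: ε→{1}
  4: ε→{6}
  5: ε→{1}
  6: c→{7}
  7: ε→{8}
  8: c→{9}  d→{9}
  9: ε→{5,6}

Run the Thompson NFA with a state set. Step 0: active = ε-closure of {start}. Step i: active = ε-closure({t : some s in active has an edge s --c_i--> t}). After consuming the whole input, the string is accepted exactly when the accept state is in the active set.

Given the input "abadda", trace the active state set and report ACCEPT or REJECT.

S₀ = ε-closure({0}) = {0,2,4,6}
'a' @ 1: {1,3}  ✓accept
'b' @ 2: {}  — state set empty
rest 'adda' ignored (set empty)
after full input: {}  (accept=1 not in)

Answer: REJECT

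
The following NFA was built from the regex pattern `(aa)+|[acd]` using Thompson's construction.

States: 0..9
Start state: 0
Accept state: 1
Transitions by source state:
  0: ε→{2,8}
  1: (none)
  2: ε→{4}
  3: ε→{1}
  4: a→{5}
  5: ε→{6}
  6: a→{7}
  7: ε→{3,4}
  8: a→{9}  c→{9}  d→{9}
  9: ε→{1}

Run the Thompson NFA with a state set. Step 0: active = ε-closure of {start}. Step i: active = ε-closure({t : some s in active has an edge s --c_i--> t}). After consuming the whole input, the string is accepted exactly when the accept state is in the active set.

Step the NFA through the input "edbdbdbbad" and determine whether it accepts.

initial (ε-close {0}): {0,2,4,8}
'e' @ 1: {}  — dead — no transitions
rest 'dbdbdbbad' ignored (set empty)
after full input: {}  (accept=1 not in)

Answer: REJECT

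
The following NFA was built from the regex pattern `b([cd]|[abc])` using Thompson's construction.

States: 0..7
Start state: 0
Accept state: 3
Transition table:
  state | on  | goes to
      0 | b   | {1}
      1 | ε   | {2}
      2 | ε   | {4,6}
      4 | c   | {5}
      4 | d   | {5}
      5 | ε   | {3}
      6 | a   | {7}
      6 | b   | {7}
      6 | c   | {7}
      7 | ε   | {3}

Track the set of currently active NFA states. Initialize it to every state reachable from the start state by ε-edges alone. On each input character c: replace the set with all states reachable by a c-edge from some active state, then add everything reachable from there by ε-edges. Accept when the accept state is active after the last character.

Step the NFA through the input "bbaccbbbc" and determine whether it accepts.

S₀ = ε-closure({0}) = {0}
'b' @ 1: {1,2,4,6}
'b' @ 2: {3,7}  ✓accept
'a' @ 3: {}  — dead — no transitions
rest 'ccbbbc' ignored (set empty)
final: {}; accept 3 not in set

Answer: REJECT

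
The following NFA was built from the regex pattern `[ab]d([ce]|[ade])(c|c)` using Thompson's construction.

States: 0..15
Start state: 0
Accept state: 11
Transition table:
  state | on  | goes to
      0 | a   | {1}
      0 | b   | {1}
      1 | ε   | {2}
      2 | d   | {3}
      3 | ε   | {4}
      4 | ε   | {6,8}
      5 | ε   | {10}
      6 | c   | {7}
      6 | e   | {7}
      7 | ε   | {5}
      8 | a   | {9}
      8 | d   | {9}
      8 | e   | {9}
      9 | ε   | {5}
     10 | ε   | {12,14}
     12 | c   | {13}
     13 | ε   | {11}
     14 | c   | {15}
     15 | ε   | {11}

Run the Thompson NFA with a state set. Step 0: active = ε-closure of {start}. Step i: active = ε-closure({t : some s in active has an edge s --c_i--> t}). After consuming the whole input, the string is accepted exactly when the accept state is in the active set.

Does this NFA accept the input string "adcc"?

start: ε-closure({0}) = {0}
'a' @ 1: {1,2}
'd' @ 2: {3,4,6,8}
'c' @ 3: {5,7,10,12,14}
'c' @ 4: {11,13,15}  [accepting]
after full input: {11,13,15}  (accept=11 in)

Answer: ACCEPT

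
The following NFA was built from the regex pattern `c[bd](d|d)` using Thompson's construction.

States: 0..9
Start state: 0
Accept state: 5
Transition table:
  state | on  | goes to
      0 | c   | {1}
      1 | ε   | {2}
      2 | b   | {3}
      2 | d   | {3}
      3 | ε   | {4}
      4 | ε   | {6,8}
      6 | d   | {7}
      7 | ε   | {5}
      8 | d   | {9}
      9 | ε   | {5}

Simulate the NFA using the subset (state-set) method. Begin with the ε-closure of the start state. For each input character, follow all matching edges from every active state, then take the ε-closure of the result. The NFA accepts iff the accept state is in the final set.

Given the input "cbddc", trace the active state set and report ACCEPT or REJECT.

Answer: REJECT

Steps:
initial (ε-close {0}): {0}
'c' @ 1: {1,2}
'b' @ 2: {3,4,6,8}
'd' @ 3: {5,7,9}  ✓accept
'd' @ 4: {}  — dead — no transitions
rest 'c' ignored (set empty)
end set {} — state 5 not in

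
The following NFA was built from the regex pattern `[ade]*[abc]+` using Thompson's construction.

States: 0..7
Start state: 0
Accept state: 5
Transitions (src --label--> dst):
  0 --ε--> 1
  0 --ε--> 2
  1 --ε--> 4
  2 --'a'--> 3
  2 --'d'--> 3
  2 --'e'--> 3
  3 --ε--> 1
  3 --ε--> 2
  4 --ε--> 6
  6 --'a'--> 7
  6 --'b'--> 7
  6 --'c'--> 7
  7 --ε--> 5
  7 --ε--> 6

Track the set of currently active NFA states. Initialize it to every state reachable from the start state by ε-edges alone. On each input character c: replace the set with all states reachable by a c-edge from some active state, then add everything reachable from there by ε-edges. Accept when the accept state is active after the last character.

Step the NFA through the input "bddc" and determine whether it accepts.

S₀ = ε-closure({0}) = {0,1,2,4,6}
'b' @ 1: {5,6,7}  ✓accept
'd' @ 2: {}  — dead — no transitions
rest 'dc' ignored (set empty)
end set {} — state 5 not in

Answer: REJECT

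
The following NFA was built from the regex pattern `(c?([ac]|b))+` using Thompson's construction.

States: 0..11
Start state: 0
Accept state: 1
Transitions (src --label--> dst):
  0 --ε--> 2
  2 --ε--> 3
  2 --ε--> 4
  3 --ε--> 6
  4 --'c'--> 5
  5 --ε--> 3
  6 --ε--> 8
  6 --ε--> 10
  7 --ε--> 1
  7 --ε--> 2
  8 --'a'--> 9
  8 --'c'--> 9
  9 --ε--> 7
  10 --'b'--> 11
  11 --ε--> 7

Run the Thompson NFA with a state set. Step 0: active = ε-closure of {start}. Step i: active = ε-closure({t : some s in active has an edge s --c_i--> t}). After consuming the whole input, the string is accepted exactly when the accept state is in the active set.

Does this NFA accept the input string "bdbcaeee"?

initial (ε-close {0}): {0,2,3,4,6,8,10}
'b' @ 1: {1,2,3,4,6,7,8,10,11}  [accepting]
'd' @ 2: {}  — no active states
rest 'bcaeee' ignored (set empty)
final: {}; accept 1 not in set

Answer: REJECT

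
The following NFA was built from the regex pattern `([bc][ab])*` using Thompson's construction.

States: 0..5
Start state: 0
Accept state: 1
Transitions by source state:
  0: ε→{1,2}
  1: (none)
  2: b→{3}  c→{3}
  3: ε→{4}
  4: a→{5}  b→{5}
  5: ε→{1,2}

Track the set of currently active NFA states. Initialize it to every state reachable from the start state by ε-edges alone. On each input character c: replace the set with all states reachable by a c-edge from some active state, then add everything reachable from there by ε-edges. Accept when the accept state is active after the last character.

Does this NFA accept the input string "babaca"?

S₀ = ε-closure({0}) = {0,1,2}
'b' @ 1: {3,4}
'a' @ 2: {1,2,5}  ✓accept
'b' @ 3: {3,4}
'a' @ 4: {1,2,5}  ✓accept
'c' @ 5: {3,4}
'a' @ 6: {1,2,5}  ✓accept
end set {1,2,5} — state 1 in

Answer: ACCEPT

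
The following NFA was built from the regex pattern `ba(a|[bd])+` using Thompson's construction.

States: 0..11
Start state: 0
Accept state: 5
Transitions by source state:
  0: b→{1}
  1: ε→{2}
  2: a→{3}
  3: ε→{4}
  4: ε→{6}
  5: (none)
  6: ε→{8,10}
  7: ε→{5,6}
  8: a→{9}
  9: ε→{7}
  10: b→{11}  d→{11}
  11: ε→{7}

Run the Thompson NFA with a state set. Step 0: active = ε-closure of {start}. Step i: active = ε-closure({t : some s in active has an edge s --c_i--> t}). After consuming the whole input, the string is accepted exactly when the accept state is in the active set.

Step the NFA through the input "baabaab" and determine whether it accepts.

initial (ε-close {0}): {0}
'b' @ 1: {1,2}
'a' @ 2: {3,4,6,8,10}
'a' @ 3: {5,6,7,8,9,10}  (accept∈set)
'b' @ 4: {5,6,7,8,10,11}  (accept∈set)
'a' @ 5: {5,6,7,8,9,10}  (accept∈set)
'a' @ 6: {5,6,7,8,9,10}  (accept∈set)
'b' @ 7: {5,6,7,8,10,11}  (accept∈set)
after full input: {5,6,7,8,10,11}  (accept=5 in)

Answer: ACCEPT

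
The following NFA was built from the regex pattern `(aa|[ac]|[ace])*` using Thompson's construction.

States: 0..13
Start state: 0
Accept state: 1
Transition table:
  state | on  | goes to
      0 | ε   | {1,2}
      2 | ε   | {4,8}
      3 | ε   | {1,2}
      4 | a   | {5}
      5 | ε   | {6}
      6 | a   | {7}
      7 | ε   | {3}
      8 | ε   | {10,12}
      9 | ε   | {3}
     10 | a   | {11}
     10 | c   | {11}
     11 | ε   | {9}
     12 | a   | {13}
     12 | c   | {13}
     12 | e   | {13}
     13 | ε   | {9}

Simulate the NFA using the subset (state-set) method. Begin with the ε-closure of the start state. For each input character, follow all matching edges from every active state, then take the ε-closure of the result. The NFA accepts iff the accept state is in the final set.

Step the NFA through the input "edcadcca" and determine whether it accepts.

Answer: REJECT

Trace:
start: ε-closure({0}) = {0,1,2,4,8,10,12}
'e' @ 1: {1,2,3,4,8,9,10,12,13}  [accepting]
'd' @ 2: {}  — state set empty
rest 'cadcca' ignored (set empty)
end set {} — state 1 not in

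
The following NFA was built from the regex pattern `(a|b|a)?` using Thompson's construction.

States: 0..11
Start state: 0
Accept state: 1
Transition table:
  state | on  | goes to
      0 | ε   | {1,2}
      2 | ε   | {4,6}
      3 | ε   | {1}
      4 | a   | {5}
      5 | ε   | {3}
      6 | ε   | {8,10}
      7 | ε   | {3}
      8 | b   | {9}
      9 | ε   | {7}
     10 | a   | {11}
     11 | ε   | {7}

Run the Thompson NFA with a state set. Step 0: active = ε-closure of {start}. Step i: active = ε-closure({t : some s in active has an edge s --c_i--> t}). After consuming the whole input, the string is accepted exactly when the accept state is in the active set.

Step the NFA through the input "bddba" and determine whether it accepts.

start: ε-closure({0}) = {0,1,2,4,6,8,10}
'b' @ 1: {1,3,7,9}  [accepting]
'd' @ 2: {}  — state set empty
rest 'dba' ignored (set empty)
final: {}; accept 1 not in set

Answer: REJECT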